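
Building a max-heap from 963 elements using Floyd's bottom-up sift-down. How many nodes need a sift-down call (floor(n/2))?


In a heap of 963 elements (0-indexed array):
  Last element index: 962
  Parent of last element: floor((962 - 1) / 2) = 480
  Internal nodes: indices 0 to 480
  Count = floor(963/2) = 481


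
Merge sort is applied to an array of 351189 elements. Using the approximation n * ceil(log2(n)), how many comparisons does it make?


Merge sort divides the array into halves recursively.
Number of levels = ceil(log2(351189)) = 19
At each level, approximately n = 351189 comparisons are needed for merging.
Total comparisons ~ n * ceil(log2(n)) = 351189 * 19 = 6672591


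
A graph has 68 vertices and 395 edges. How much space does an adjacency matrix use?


Adjacency matrix: V x V grid of entries
Space = V^2 = 68^2 = 68 * 68 = 4624


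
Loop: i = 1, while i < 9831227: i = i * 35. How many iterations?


i multiplies by 35 each step:
i = 1 -> 35 -> 1225 -> 42875 -> 1500625 -> 52521875 (stop)
Iterations = ceil(log_35(9831227)) = 5


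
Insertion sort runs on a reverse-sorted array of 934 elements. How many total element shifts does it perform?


Sum of shifts = 1 + 2 + 3 + ... + 933
= 934 * 933 / 2
= 871422 / 2
= 435711


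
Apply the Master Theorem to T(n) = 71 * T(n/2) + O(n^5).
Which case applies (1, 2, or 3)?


The Master Theorem: T(n) = a*T(n/b) + O(n^c)
  a = 71, b = 2, c = 5
log_b(a) = log_2(71) ~ 6.15
Compare b^c with a: 2^5 = 32 < 71, so c < log_b(a).
Since c < log_b(a), Case 1 applies.
T(n) = O(n^(log_2 71)) ~ O(n^6.15)
Master Theorem case = 1


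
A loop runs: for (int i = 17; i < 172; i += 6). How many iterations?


Loop starts at i = 17, increments by 6, stops when i >= 172.
Number of iterations = ceil((172 - 17) / 6)
= ceil(155 / 6)
= 26


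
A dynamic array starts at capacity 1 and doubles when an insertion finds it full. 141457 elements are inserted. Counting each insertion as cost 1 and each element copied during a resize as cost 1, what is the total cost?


n = 141457
Insertion costs: 141457
Resizes copy 1, 2, 4, ... up to the largest power of 2 that is <= n-1 = 141456, i.e. 131072.
Copy costs = 1 + 2 + 4 + 8 + 16 + 32 + 64 + 128 + 256 + 512 + 1024 + 2048 + 4096 + 8192 + 16384 + 32768 + 65536 + 131072 = 262143
Total = 141457 + 262143 = 403600


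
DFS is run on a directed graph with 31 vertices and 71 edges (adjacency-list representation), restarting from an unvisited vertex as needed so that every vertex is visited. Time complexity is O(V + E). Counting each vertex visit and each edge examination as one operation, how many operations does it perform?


A full DFS traversal processes each vertex exactly once (push/pop on stack).
Each directed edge is examined once.
V = 31, E = 71
V + E = 102


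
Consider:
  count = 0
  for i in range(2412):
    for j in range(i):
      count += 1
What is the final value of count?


For each i, the inner loop runs i times:
  i=0: inner runs 0 times
  i=1: inner runs 1 time
  i=2: inner runs 2 times
  i=3: inner runs 3 times
  i=4: inner runs 4 times
  i=5: inner runs 5 times
  i=6: inner runs 6 times
  i=7: inner runs 7 times
  ...
Total = 0 + 1 + 2 + ... + 2411 = 2412*(2412-1)/2 = 2907666


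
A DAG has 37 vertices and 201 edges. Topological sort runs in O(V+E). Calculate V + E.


V = 37 (vertex processing)
E = 201 (edge processing)
V + E = 37 + 201 = 238


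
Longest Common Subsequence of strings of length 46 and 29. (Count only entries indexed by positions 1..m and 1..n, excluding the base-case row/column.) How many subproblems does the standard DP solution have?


DP table indexed by positions in both strings.
First string: 46 positions
Second string: 29 positions
Total = 46 * 29 = 1334


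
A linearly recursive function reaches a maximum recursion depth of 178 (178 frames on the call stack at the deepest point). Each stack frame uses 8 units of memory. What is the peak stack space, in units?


Maximum recursion depth = 178 frames
Memory per frame = 8 units
Total stack space = depth * frame_size
= 178 * 8 = 1424


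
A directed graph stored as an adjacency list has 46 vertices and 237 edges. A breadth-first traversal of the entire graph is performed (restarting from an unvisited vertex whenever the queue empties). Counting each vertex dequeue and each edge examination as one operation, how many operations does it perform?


A full BFS traversal dequeues each vertex once and examines each edge once.
Vertex visits: 46
Edge visits: 237
V + E = 46 + 237 = 283


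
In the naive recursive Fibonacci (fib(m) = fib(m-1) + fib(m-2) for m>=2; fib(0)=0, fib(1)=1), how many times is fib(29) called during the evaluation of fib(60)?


Let N(m) = number of times fib(m) is called while evaluating fib(60).
N(60) = 1 (the initial call).
N(59) = 1 (only fib(60) calls it).
For 1 <= m <= 58: fib(m) is called by fib(m+1) and fib(m+2), so
  N(m) = N(m+1) + N(m+2).
fib(0) is called only by fib(2), so N(0) = N(2).
Walk down from m=60:
  N(60)=1, N(59)=1, N(58)=2, N(57)=3, N(56)=5, N(55)=8, N(54)=13, N(53)=21, N(52)=34, N(51)=55, N(50)=89, N(49)=144, N(48)=233, N(47)=377, N(46)=610, N(45)=987, N(44)=1597, N(43)=2584, N(42)=4181, N(41)=6765, N(40)=10946, N(39)=17711, N(38)=28657, N(37)=46368, N(36)=75025, N(35)=121393, N(34)=196418, N(33)=317811, N(32)=514229, N(31)=832040, N(30)=1346269, N(29)=2178309
N(29) = 2178309


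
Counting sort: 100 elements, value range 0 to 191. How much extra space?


n = 100 (output array)
k = 192 (count array for 192 distinct values)
Extra space = 100 + 192 = 292


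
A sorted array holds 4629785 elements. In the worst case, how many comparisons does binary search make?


Halving sequence: 4629785 -> 2314892 -> 1157446 -> 578723 -> 289361 -> 144680 -> 72340 -> 36170 -> 18085 -> 9042 -> 4521 -> 2260 -> 1130 -> 565 -> 282 -> 141 -> 70 -> 35 -> 17 -> 8 -> 4 -> 2 -> 1
Number of halvings = 22
Max comparisons = 22 + 1 = 23


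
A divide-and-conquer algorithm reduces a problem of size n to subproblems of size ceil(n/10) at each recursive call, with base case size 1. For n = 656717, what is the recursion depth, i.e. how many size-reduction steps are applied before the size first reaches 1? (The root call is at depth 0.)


Each step divides the size by 10 (rounding up); after k steps the size is ceil(n/10^k), which equals 1 exactly when 10^k >= n.
So the depth is the smallest k with 10^k >= 656717, i.e. ceil(log_10(656717)).
10^5 = 100000 < 656717 <= 1000000 = 10^6
Recursion depth = 6


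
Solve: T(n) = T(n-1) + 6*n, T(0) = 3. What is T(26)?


Expanding the recurrence:
T(26) = T(25) + 6*26
       = T(24) + 6*25 + 6*26
       ...
       = T(0) + 6*(1 + 2 + ... + 26)
       = 3 + 6 * 26*27/2
       = 3 + 6 * 351
       = 3 + 2106 = 2109


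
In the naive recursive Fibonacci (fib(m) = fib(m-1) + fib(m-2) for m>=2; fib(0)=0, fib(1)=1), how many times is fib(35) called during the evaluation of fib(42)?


Let N(m) = number of times fib(m) is called while evaluating fib(42).
N(42) = 1 (the initial call).
N(41) = 1 (only fib(42) calls it).
For 1 <= m <= 40: fib(m) is called by fib(m+1) and fib(m+2), so
  N(m) = N(m+1) + N(m+2).
fib(0) is called only by fib(2), so N(0) = N(2).
Walk down from m=42:
  N(42)=1, N(41)=1, N(40)=2, N(39)=3, N(38)=5, N(37)=8, N(36)=13, N(35)=21
N(35) = 21


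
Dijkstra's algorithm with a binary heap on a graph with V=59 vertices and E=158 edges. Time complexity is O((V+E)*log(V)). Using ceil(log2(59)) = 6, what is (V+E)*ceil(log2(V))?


Dijkstra with a binary heap: each vertex is extracted once, each edge may relax once.
Each heap operation costs O(log V).
V + E = 59 + 158 = 217
ceil(log2(59)) = 6 (since 2^5 = 32 < 59 <= 64 = 2^6)
Total heap work = (V+E) * ceil(log2(V)) = 217 * 6 = 1302


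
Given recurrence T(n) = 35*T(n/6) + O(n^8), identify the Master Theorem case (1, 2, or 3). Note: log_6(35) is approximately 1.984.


Master Theorem parameters: a=35, b=6, c=8
log_b(a) = 1.984
Compare b^c with a: 6^8 = 1679616 > 35, so c > log_b(a).
Comparing c=8 vs log_b(a)=1.984:
8 > 1.984 => Case 3
Result: T(n) = O(n^8)
Master Theorem case = 3


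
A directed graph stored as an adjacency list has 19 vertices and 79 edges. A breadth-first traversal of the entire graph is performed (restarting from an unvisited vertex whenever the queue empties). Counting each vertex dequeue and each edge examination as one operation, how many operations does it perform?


A full BFS traversal dequeues each vertex once and examines each edge once.
Vertex visits: 19
Edge visits: 79
V + E = 19 + 79 = 98


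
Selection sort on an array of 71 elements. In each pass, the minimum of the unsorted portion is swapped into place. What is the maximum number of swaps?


Selection sort performs one swap per pass:
  Pass 1: find min in positions 0 to 70, swap with position 0
  Pass 2: find min in positions 1 to 70, swap with position 1
  Pass 3: find min in positions 2 to 70, swap with position 2
  Pass 4: find min in positions 3 to 70, swap with position 3
  Pass 5: find min in positions 4 to 70, swap with position 4
  ... (65 more passes)
Total passes (and swaps) = n - 1 = 71 - 1 = 70


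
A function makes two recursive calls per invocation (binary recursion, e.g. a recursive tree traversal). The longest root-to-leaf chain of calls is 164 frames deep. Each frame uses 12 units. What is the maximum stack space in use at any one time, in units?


Binary recursion: the two calls run one after the other, so only one root-to-leaf chain of frames is on the stack at a time.
Maximum depth (longest chain) = 164 frames
Each frame = 12 units
Max stack space = 164 * 12 = 1968


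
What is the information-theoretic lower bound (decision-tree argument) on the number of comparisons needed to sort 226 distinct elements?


A binary decision tree of height h has at most 2^h leaves and needs at least n! of them, so h >= ceil(log2(n!)).
226! is far too large to multiply out, so use Stirling's series:
  ln(n!) ~ n ln n - n + (1/2) ln(2 pi n) + 1/(12n)  (error below 1/(360 n^3), negligible here)
  ln(226) = 5.4205350
  n ln n = 226 * 5.4205350 = 1225.0409
  (1/2) ln(2 pi * 226) = (1/2) ln(1419.9999) = 3.6292
  1/(12*226) = 0.0004
  ln(226!) ~ 1225.0409 - 226 + 3.6292 + 0.0004 = 1002.6705
Convert to base 2: log2(226!) = 1002.6705 / ln 2 = 1002.6705 / 0.69314718 = 1446.5478
ceil(1446.5478) = 1447


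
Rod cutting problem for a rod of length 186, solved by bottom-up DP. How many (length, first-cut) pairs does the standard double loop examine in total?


For each subproblem length i = 1..186, the inner loop considers i possible first cuts.
Total = 1 + 2 + ... + 186
= 186*(186+1)/2
= 186*187/2 = 17391


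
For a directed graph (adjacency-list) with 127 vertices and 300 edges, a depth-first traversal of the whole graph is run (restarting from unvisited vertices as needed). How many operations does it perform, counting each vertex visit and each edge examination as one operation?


A full DFS traversal visits each vertex once and examines each edge once.
V = 127
E = 300
Sum = 127 + 300 = 427


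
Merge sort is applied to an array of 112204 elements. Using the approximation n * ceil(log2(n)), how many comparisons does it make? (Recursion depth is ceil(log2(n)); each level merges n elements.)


Merge sort divides the array into halves recursively.
Number of levels = ceil(log2(112204)) = 17
At each level, approximately n = 112204 comparisons are needed for merging.
Total comparisons ~ n * ceil(log2(n)) = 112204 * 17 = 1907468


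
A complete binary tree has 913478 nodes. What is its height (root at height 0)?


In a complete binary tree, level k holds nodes 2^k .. 2^(k+1)-1 (1-indexed).
Height = floor(log2(n)) = floor(log2(913478)) = 19
Check: 2^19 = 524288 <= 913478 < 1048576 = 2^20


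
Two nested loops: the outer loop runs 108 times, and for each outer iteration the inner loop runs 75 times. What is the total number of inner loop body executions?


Outer loop: 108 iterations
Inner loop: 75 iterations per outer iteration
Total = 108 * 75 = 8100


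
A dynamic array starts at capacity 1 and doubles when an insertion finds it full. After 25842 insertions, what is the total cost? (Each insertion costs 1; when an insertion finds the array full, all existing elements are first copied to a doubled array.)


Insertion cost: 25842 (one per element)
Resizes occur just before inserting elements 2, 3, 5, 9, ...
Elements copied at each resize: 1 + 2 + 4 + 8 + 16 + 32 + 64 + 128 + 256 + 512 + 1024 + 2048 + 4096 + 8192 + 16384
Sum of copies = 32767 (geometric series: 2^k - 1)
Total = 25842 + 32767 = 58609


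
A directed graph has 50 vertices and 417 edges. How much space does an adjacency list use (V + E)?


Adjacency list: one list head per vertex + one entry per edge
Vertex heads: 50
Edge entries: 417
Total = 50 + 417 = 467


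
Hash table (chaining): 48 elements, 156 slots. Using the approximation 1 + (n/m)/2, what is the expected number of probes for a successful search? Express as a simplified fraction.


Computing expected probes:
alpha = 48/156
= 1 + alpha/2
= 1 + 48/(2*156)
= (2*156 + 48) / (2*156)
= 360/312 = 15/13


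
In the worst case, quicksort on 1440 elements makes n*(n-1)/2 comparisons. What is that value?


Sum of comparisons per partition:
1439 + 1438 + ... + 1 + 0
= 1440 * (1440 - 1) / 2
= 1440 * 1439 / 2
= 1036080


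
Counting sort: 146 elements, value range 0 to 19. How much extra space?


n = 146 (output array)
k = 20 (count array for 20 distinct values)
Extra space = 146 + 20 = 166


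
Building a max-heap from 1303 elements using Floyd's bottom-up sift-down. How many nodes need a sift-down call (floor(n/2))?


In a heap of 1303 elements (0-indexed array):
  Last element index: 1302
  Parent of last element: floor((1302 - 1) / 2) = 650
  Internal nodes: indices 0 to 650
  Count = floor(1303/2) = 651


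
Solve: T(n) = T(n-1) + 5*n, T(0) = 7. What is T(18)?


Expanding the recurrence:
T(18) = T(17) + 5*18
       = T(16) + 5*17 + 5*18
       ...
       = T(0) + 5*(1 + 2 + ... + 18)
       = 7 + 5 * 18*19/2
       = 7 + 5 * 171
       = 7 + 855 = 862


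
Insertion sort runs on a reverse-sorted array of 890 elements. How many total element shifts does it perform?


Sum of shifts = 1 + 2 + 3 + ... + 889
= 890 * 889 / 2
= 791210 / 2
= 395605


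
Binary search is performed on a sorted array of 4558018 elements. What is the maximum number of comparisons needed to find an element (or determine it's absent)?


Binary search halves the search space each comparison:
  Step 1: search space = 4558018 -> 2279009
  Step 2: search space = 2279009 -> 1139504
  Step 3: search space = 1139504 -> 569752
  Step 4: search space = 569752 -> 284876
  Step 5: search space = 284876 -> 142438
  Step 6: search space = 142438 -> 71219
  Step 7: search space = 71219 -> 35609
  Step 8: search space = 35609 -> 17804
  Step 9: search space = 17804 -> 8902
  Step 10: search space = 8902 -> 4451
  Step 11: search space = 4451 -> 2225
  Step 12: search space = 2225 -> 1112
  Step 13: search space = 1112 -> 556
  Step 14: search space = 556 -> 278
  Step 15: search space = 278 -> 139
  Step 16: search space = 139 -> 69
  Step 17: search space = 69 -> 34
  Step 18: search space = 34 -> 17
  Step 19: search space = 17 -> 8
  Step 20: search space = 8 -> 4
  Step 21: search space = 4 -> 2
  Step 22: search space = 2 -> 1
  Step 23: search space = 1 (final check)
Maximum comparisons = floor(log2(4558018)) + 1 = 22 + 1 = 23


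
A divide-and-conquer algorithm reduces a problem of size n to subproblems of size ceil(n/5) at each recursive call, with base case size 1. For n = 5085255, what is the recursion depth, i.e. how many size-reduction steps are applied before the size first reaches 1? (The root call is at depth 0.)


Each step divides the size by 5 (rounding up); after k steps the size is ceil(n/5^k), which equals 1 exactly when 5^k >= n.
So the depth is the smallest k with 5^k >= 5085255, i.e. ceil(log_5(5085255)).
5^9 = 1953125 < 5085255 <= 9765625 = 5^10
Recursion depth = 10


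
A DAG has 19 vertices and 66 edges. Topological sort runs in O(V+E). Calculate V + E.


V = 19 (vertex processing)
E = 66 (edge processing)
V + E = 19 + 66 = 85


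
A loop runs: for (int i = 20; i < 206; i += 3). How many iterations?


Loop starts at i = 20, increments by 3, stops when i >= 206.
Number of iterations = ceil((206 - 20) / 3)
= ceil(186 / 3)
= 62


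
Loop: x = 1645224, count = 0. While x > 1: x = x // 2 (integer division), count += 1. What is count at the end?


The variable x halves each step:
x = 1645224 -> 822612 -> 411306 -> 205653 -> 102826 -> 51413 -> 25706 -> 12853 -> 6426 -> 3213 -> 1606 -> 803 -> 401 -> 200 -> 100 -> 50 -> 25 -> 12 -> 6 -> 3 -> 1
Number of halvings = floor(log2(1645224)) = 20


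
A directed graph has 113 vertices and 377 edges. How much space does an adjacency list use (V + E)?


Adjacency list: one list head per vertex + one entry per edge
Vertex heads: 113
Edge entries: 377
Total = 113 + 377 = 490


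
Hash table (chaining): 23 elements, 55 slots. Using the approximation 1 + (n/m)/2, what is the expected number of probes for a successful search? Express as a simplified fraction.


Computing expected probes:
alpha = 23/55
= 1 + alpha/2
= 1 + 23/(2*55)
= (2*55 + 23) / (2*55)
= 133/110


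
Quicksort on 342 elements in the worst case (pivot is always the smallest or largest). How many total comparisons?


In the worst case, each partition step picks the worst pivot:
  Partition 1: 341 comparisons (n-1 elements to compare)
  Partition 2: 340 comparisons
  Partition 3: 339 comparisons
  Partition 4: 338 comparisons
  Partition 5: 337 comparisons
  ...
  Last partition: 0 comparisons
Total = (n-1) + (n-2) + ... + 1 + 0 = n*(n-1)/2
= 342*341/2 = 58311


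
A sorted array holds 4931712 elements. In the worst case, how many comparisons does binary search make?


Halving sequence: 4931712 -> 2465856 -> 1232928 -> 616464 -> 308232 -> 154116 -> 77058 -> 38529 -> 19264 -> 9632 -> 4816 -> 2408 -> 1204 -> 602 -> 301 -> 150 -> 75 -> 37 -> 18 -> 9 -> 4 -> 2 -> 1
Number of halvings = 22
Max comparisons = 22 + 1 = 23


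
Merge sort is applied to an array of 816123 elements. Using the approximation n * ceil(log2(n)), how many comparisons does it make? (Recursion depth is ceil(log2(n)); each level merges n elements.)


Merge sort divides the array into halves recursively.
Number of levels = ceil(log2(816123)) = 20
At each level, approximately n = 816123 comparisons are needed for merging.
Total comparisons ~ n * ceil(log2(n)) = 816123 * 20 = 16322460


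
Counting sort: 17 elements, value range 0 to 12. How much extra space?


n = 17 (output array)
k = 13 (count array for 13 distinct values)
Extra space = 17 + 13 = 30


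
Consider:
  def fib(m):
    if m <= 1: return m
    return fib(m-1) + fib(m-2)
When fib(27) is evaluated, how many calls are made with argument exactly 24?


Let N(m) = number of times fib(m) is called while evaluating fib(27).
N(27) = 1 (the initial call).
N(26) = 1 (only fib(27) calls it).
For 1 <= m <= 25: fib(m) is called by fib(m+1) and fib(m+2), so
  N(m) = N(m+1) + N(m+2).
fib(0) is called only by fib(2), so N(0) = N(2).
Walk down from m=27:
  N(27)=1, N(26)=1, N(25)=2, N(24)=3
N(24) = 3


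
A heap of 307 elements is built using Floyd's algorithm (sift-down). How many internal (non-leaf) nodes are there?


Leaf nodes occupy roughly half the array.
Sift-down is called for each internal node, starting from the last one.
Internal nodes = floor(n/2) = floor(307/2) = 153


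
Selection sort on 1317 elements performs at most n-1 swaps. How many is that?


Each of the 1316 passes places one element in its final position.
Pass 1: swap minimum into position 0
Pass 2: swap minimum of remaining into position 1
...
Pass 1316: last two elements, one swap
Maximum swaps = 1317 - 1 = 1316


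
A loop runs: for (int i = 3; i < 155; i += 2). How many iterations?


Loop starts at i = 3, increments by 2, stops when i >= 155.
Number of iterations = ceil((155 - 3) / 2)
= ceil(152 / 2)
= 76


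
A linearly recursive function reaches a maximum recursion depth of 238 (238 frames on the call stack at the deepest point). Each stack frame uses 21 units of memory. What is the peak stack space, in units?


Maximum recursion depth = 238 frames
Memory per frame = 21 units
Total stack space = depth * frame_size
= 238 * 21 = 4998


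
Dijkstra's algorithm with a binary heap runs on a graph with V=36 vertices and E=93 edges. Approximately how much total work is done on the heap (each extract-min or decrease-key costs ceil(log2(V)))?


Dijkstra with a binary heap: each vertex is extracted once, each edge may relax once.
Each heap operation costs O(log V).
V + E = 36 + 93 = 129
ceil(log2(36)) = 6 (since 2^5 = 32 < 36 <= 64 = 2^6)
Total heap work = (V+E) * ceil(log2(V)) = 129 * 6 = 774


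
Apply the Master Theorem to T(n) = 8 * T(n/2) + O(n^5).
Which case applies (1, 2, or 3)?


The Master Theorem: T(n) = a*T(n/b) + O(n^c)
  a = 8, b = 2, c = 5
log_b(a) = log_2(8) = 3
Compare b^c with a: 2^5 = 32 > 8, so c > log_b(a).
Since c > log_b(a), Case 3 applies.
T(n) = O(n^5)
Master Theorem case = 3


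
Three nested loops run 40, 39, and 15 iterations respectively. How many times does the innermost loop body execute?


Loop 1 (outermost): 40 iterations
Loop 2 (middle): 39 iterations per outer
Loop 3 (innermost): 15 iterations per middle
Total = 40 * 39 * 15 = 23400


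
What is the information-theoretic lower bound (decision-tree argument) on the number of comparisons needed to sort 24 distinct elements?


A binary decision tree of height h has at most 2^h leaves and needs at least n! of them, so h >= ceil(log2(n!)).
Compute 24! as a running product:
  x2 = 2, x3 = 6, x4 = 24, x5 = 120
  x6 = 720, x7 = 5040, x8 = 40320, x9 = 362880
  x10 = 3628800, x11 = 39916800, x12 = 479001600, x13 = 6227020800
  x14 = 87178291200, x15 = 1307674368000, x16 = 20922789888000, x17 = 355687428096000
  x18 = 6402373705728000, x19 = 121645100408832000, x20 = 2432902008176640000, x21 = 51090942171709440000
  x22 = 1124000727777607680000, x23 = 25852016738884976640000, x24 = 620448401733239439360000
24! = 620448401733239439360000
Bracket between powers of 2:
  2^79 = 604462909807314587353088 < 620448401733239439360000 <= 1208925819614629174706176 = 2^80
So ceil(log2(24!)) = 80


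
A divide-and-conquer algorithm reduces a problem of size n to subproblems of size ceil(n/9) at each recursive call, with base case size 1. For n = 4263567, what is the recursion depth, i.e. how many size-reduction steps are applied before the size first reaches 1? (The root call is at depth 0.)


Each step divides the size by 9 (rounding up); after k steps the size is ceil(n/9^k), which equals 1 exactly when 9^k >= n.
So the depth is the smallest k with 9^k >= 4263567, i.e. ceil(log_9(4263567)).
9^6 = 531441 < 4263567 <= 4782969 = 9^7
Recursion depth = 7


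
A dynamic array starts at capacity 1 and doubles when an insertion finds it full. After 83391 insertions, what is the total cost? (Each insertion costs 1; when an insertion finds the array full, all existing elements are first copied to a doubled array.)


Insertion cost: 83391 (one per element)
Resizes occur just before inserting elements 2, 3, 5, 9, ...
Elements copied at each resize: 1 + 2 + 4 + 8 + 16 + 32 + 64 + 128 + 256 + 512 + 1024 + 2048 + 4096 + 8192 + 16384 + 32768 + 65536
Sum of copies = 131071 (geometric series: 2^k - 1)
Total = 83391 + 131071 = 214462


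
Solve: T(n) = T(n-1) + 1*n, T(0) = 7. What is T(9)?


Expanding the recurrence:
T(9) = T(8) + 1*9
       = T(7) + 1*8 + 1*9
       ...
       = T(0) + 1*(1 + 2 + ... + 9)
       = 7 + 1 * 9*10/2
       = 7 + 1 * 45
       = 7 + 45 = 52


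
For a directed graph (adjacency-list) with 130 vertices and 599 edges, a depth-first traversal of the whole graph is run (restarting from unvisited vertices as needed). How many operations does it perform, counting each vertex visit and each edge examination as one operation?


A full DFS traversal visits each vertex once and examines each edge once.
V = 130
E = 599
Sum = 130 + 599 = 729


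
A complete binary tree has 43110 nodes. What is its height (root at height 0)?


In a complete binary tree, level k holds nodes 2^k .. 2^(k+1)-1 (1-indexed).
Height = floor(log2(n)) = floor(log2(43110)) = 15
Check: 2^15 = 32768 <= 43110 < 65536 = 2^16


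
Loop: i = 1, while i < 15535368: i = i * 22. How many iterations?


i multiplies by 22 each step:
i = 1 -> 22 -> 484 -> 10648 -> 234256 -> 5153632 -> 113379904 (stop)
Iterations = ceil(log_22(15535368)) = 6


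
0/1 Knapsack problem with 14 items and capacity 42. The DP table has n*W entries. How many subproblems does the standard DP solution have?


The DP table is indexed by (item, capacity).
Rows: 14 items
Columns: 42 capacity values (1 to W)
Total subproblems = 14 * 42 = 588


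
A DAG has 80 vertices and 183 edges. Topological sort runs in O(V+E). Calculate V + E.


V = 80 (vertex processing)
E = 183 (edge processing)
V + E = 80 + 183 = 263


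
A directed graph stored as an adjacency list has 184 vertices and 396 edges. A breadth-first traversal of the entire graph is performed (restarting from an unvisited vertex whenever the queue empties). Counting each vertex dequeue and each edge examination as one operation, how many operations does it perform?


A full BFS traversal dequeues each vertex once and examines each edge once.
Vertex visits: 184
Edge visits: 396
V + E = 184 + 396 = 580


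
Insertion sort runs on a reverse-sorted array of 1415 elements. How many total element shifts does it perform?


Sum of shifts = 1 + 2 + 3 + ... + 1414
= 1415 * 1414 / 2
= 2000810 / 2
= 1000405


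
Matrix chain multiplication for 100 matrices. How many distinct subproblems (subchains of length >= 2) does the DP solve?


Subproblems are indexed by (i, j) where i < j.
Number of such pairs = n*(n-1)/2
= 100 * 99 / 2
= 4950


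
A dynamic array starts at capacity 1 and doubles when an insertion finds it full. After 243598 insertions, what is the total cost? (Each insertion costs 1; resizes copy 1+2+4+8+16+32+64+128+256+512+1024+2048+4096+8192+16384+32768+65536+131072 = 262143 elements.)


Insertion cost: 243598 (one per element)
Resizes occur just before inserting elements 2, 3, 5, 9, ...
Elements copied at each resize: 1 + 2 + 4 + 8 + 16 + 32 + 64 + 128 + 256 + 512 + 1024 + 2048 + 4096 + 8192 + 16384 + 32768 + 65536 + 131072
Sum of copies = 262143 (geometric series: 2^k - 1)
Total = 243598 + 262143 = 505741


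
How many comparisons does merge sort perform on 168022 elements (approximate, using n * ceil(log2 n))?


Recursion depth: ceil(log2(168022)) = 18
Each recursion level merges n = 168022 elements
Total = 168022 * 18 = 3024396


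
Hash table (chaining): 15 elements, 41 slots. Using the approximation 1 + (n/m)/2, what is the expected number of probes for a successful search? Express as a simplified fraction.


Computing expected probes:
alpha = 15/41
= 1 + alpha/2
= 1 + 15/(2*41)
= (2*41 + 15) / (2*41)
= 97/82


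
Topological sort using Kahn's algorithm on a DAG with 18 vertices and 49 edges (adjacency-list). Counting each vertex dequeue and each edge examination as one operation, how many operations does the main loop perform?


Kahn's algorithm:
  1. Compute in-degrees: O(V + E)
  2. Process queue: each vertex dequeued once (O(V))
     each edge examined once (O(E))
Total = V + E = 18 + 49 = 67


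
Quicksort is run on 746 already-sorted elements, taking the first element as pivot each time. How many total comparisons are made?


Sum of comparisons per partition:
745 + 744 + ... + 1 + 0
= 746 * (746 - 1) / 2
= 746 * 745 / 2
= 277885


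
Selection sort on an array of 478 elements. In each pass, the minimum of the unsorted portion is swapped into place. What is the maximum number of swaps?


Selection sort performs one swap per pass:
  Pass 1: find min in positions 0 to 477, swap with position 0
  Pass 2: find min in positions 1 to 477, swap with position 1
  Pass 3: find min in positions 2 to 477, swap with position 2
  Pass 4: find min in positions 3 to 477, swap with position 3
  Pass 5: find min in positions 4 to 477, swap with position 4
  ... (472 more passes)
Total passes (and swaps) = n - 1 = 478 - 1 = 477


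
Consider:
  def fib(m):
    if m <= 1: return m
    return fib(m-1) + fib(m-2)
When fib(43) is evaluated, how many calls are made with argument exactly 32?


Let N(m) = number of times fib(m) is called while evaluating fib(43).
N(43) = 1 (the initial call).
N(42) = 1 (only fib(43) calls it).
For 1 <= m <= 41: fib(m) is called by fib(m+1) and fib(m+2), so
  N(m) = N(m+1) + N(m+2).
fib(0) is called only by fib(2), so N(0) = N(2).
Walk down from m=43:
  N(43)=1, N(42)=1, N(41)=2, N(40)=3, N(39)=5, N(38)=8, N(37)=13, N(36)=21, N(35)=34, N(34)=55, N(33)=89, N(32)=144
N(32) = 144


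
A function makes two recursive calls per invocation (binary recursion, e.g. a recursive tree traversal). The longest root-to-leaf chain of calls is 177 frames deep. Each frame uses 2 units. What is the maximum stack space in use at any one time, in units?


Binary recursion: the two calls run one after the other, so only one root-to-leaf chain of frames is on the stack at a time.
Maximum depth (longest chain) = 177 frames
Each frame = 2 units
Max stack space = 177 * 2 = 354


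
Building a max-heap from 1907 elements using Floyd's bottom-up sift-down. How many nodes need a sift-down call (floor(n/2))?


In a heap of 1907 elements (0-indexed array):
  Last element index: 1906
  Parent of last element: floor((1906 - 1) / 2) = 952
  Internal nodes: indices 0 to 952
  Count = floor(1907/2) = 953


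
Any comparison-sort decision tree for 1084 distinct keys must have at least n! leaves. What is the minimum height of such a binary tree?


A binary decision tree of height h has at most 2^h leaves and needs at least n! of them, so h >= ceil(log2(n!)).
1084! is far too large to multiply out, so use Stirling's series:
  ln(n!) ~ n ln n - n + (1/2) ln(2 pi n) + 1/(12n)  (error below 1/(360 n^3), negligible here)
  ln(1084) = 6.9884132
  n ln n = 1084 * 6.9884132 = 7575.4399
  (1/2) ln(2 pi * 1084) = (1/2) ln(6810.9729) = 4.4131
  1/(12*1084) = 0.0001
  ln(1084!) ~ 7575.4399 - 1084 + 4.4131 + 0.0001 = 6495.8531
Convert to base 2: log2(1084!) = 6495.8531 / ln 2 = 6495.8531 / 0.69314718 = 9371.5351
ceil(9371.5351) = 9372


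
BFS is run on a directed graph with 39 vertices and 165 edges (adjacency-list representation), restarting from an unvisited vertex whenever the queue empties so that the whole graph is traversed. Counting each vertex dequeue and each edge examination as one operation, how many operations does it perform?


A full BFS traversal dequeues each vertex exactly once and examines each directed edge exactly once.
V = 39 (vertex processing cost)
E = 165 (edge examination cost)
Total operations proportional to V + E = 39 + 165 = 204


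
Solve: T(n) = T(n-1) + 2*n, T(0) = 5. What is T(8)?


Expanding the recurrence:
T(8) = T(7) + 2*8
       = T(6) + 2*7 + 2*8
       ...
       = T(0) + 2*(1 + 2 + ... + 8)
       = 5 + 2 * 8*9/2
       = 5 + 2 * 36
       = 5 + 72 = 77


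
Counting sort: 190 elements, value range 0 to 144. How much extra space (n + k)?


n = 190 (output array)
k = 145 (count array for 145 distinct values)
Extra space = 190 + 145 = 335


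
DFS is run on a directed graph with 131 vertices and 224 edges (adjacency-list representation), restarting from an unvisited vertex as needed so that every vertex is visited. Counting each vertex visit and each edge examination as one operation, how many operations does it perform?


A full DFS traversal processes each vertex exactly once (push/pop on stack).
Each directed edge is examined once.
V = 131, E = 224
V + E = 355


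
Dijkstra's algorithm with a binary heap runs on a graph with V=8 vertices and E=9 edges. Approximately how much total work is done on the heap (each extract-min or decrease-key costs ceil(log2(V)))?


Dijkstra with a binary heap: each vertex is extracted once, each edge may relax once.
Each heap operation costs O(log V).
V + E = 8 + 9 = 17
ceil(log2(8)) = 3 (since 2^2 = 4 < 8 <= 8 = 2^3)
Total heap work = (V+E) * ceil(log2(V)) = 17 * 3 = 51


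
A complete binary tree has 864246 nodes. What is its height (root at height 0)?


In a complete binary tree, level k holds nodes 2^k .. 2^(k+1)-1 (1-indexed).
Height = floor(log2(n)) = floor(log2(864246)) = 19
Check: 2^19 = 524288 <= 864246 < 1048576 = 2^20


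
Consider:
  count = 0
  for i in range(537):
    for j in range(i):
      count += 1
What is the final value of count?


For each i, the inner loop runs i times:
  i=0: inner runs 0 times
  i=1: inner runs 1 time
  i=2: inner runs 2 times
  i=3: inner runs 3 times
  i=4: inner runs 4 times
  i=5: inner runs 5 times
  i=6: inner runs 6 times
  i=7: inner runs 7 times
  ...
Total = 0 + 1 + 2 + ... + 536 = 537*(537-1)/2 = 143916


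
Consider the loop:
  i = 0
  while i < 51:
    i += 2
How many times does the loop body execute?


Starting at i = 0, each iteration adds 2.
Iterations until i >= 51:
  Iteration 1: i = 0 -> i = 2
  Iteration 2: i = 2 -> i = 4
  Iteration 3: i = 4 -> i = 6
  Iteration 4: i = 6 -> i = 8
  Iteration 5: i = 8 -> i = 10
  Iteration 6: i = 10 -> i = 12
  Iteration 7: i = 12 -> i = 14
  Iteration 8: i = 14 -> i = 16
  ... continuing ...
Total iterations = ceil(51/2) = 26


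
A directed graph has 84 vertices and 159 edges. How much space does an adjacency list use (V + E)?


Adjacency list: one list head per vertex + one entry per edge
Vertex heads: 84
Edge entries: 159
Total = 84 + 159 = 243


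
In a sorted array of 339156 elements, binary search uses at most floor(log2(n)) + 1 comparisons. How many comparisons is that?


Halving sequence: 339156 -> 169578 -> 84789 -> 42394 -> 21197 -> 10598 -> 5299 -> 2649 -> 1324 -> 662 -> 331 -> 165 -> 82 -> 41 -> 20 -> 10 -> 5 -> 2 -> 1
Number of halvings = 18
Max comparisons = 18 + 1 = 19


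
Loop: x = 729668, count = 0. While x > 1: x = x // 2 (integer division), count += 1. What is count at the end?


The variable x halves each step:
x = 729668 -> 364834 -> 182417 -> 91208 -> 45604 -> 22802 -> 11401 -> 5700 -> 2850 -> 1425 -> 712 -> 356 -> 178 -> 89 -> 44 -> 22 -> 11 -> 5 -> 2 -> 1
Number of halvings = floor(log2(729668)) = 19


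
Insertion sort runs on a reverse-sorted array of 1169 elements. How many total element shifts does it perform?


Sum of shifts = 1 + 2 + 3 + ... + 1168
= 1169 * 1168 / 2
= 1365392 / 2
= 682696


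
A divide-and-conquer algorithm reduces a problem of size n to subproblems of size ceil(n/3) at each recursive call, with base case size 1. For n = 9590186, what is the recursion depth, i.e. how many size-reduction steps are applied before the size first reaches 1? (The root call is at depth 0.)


Each step divides the size by 3 (rounding up); after k steps the size is ceil(n/3^k), which equals 1 exactly when 3^k >= n.
So the depth is the smallest k with 3^k >= 9590186, i.e. ceil(log_3(9590186)).
3^14 = 4782969 < 9590186 <= 14348907 = 3^15
Recursion depth = 15


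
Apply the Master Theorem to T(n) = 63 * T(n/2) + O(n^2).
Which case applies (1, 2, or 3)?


The Master Theorem: T(n) = a*T(n/b) + O(n^c)
  a = 63, b = 2, c = 2
log_b(a) = log_2(63) ~ 5.977
Compare b^c with a: 2^2 = 4 < 63, so c < log_b(a).
Since c < log_b(a), Case 1 applies.
T(n) = O(n^(log_2 63)) ~ O(n^5.977)
Master Theorem case = 1


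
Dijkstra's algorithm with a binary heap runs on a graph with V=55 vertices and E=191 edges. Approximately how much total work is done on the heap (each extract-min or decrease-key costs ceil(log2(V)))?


Dijkstra with a binary heap: each vertex is extracted once, each edge may relax once.
Each heap operation costs O(log V).
V + E = 55 + 191 = 246
ceil(log2(55)) = 6 (since 2^5 = 32 < 55 <= 64 = 2^6)
Total heap work = (V+E) * ceil(log2(V)) = 246 * 6 = 1476


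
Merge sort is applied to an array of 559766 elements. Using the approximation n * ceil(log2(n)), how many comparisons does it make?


Merge sort divides the array into halves recursively.
Number of levels = ceil(log2(559766)) = 20
At each level, approximately n = 559766 comparisons are needed for merging.
Total comparisons ~ n * ceil(log2(n)) = 559766 * 20 = 11195320


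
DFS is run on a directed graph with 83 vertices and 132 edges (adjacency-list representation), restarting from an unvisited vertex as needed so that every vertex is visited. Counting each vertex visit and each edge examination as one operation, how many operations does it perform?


A full DFS traversal processes each vertex exactly once (push/pop on stack).
Each directed edge is examined once.
V = 83, E = 132
V + E = 215


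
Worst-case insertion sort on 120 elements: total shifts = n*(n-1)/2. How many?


Sum of shifts = 1 + 2 + 3 + ... + 119
= 120 * 119 / 2
= 14280 / 2
= 7140


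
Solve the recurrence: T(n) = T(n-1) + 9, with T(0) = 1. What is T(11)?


Unrolling the recurrence:
T(11) = T(10) + 9
       = T(9) + 9 + 9
       = T(8) + 9*3
       ...
       = T(0) + 9*11
       = 1 + 99 = 100


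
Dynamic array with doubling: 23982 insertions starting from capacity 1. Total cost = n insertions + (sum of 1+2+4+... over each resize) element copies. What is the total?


n = 23982
Insertion costs: 23982
Resizes copy 1, 2, 4, ... up to the largest power of 2 that is <= n-1 = 23981, i.e. 16384.
Copy costs = 1 + 2 + 4 + 8 + 16 + 32 + 64 + 128 + 256 + 512 + 1024 + 2048 + 4096 + 8192 + 16384 = 32767
Total = 23982 + 32767 = 56749


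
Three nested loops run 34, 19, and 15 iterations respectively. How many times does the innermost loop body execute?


Loop 1 (outermost): 34 iterations
Loop 2 (middle): 19 iterations per outer
Loop 3 (innermost): 15 iterations per middle
Total = 34 * 19 * 15 = 9690


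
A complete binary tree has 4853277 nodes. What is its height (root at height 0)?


In a complete binary tree, level k holds nodes 2^k .. 2^(k+1)-1 (1-indexed).
Height = floor(log2(n)) = floor(log2(4853277)) = 22
Check: 2^22 = 4194304 <= 4853277 < 8388608 = 2^23


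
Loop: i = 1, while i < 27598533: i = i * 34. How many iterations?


i multiplies by 34 each step:
i = 1 -> 34 -> 1156 -> 39304 -> 1336336 -> 45435424 (stop)
Iterations = ceil(log_34(27598533)) = 5


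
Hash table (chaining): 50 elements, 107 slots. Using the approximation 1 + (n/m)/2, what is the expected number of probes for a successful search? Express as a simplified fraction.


Computing expected probes:
alpha = 50/107
= 1 + alpha/2
= 1 + 50/(2*107)
= (2*107 + 50) / (2*107)
= 264/214 = 132/107


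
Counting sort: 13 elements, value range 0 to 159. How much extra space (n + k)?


n = 13 (output array)
k = 160 (count array for 160 distinct values)
Extra space = 13 + 160 = 173


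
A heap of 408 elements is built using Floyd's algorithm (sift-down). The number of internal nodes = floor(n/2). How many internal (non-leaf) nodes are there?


Leaf nodes occupy roughly half the array.
Sift-down is called for each internal node, starting from the last one.
Internal nodes = floor(n/2) = floor(408/2) = 204


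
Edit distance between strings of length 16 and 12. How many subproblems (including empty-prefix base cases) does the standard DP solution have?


The table includes base cases (empty prefixes).
Rows: (m+1) = 17
Columns: (n+1) = 13
Total = 17 * 13 = 221


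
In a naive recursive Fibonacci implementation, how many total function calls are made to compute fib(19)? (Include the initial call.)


Let C(m) = total calls to evaluate fib(m). Then C(0)=C(1)=1, and
C(m) = 1 + C(m-1) + C(m-2) for m >= 2.
Build the table (each entry = 1 + previous two):
  C(0) = 1
  C(1) = 1
  C(2) = 1 + 1 + 1 = 3
  C(3) = 1 + 3 + 1 = 5
  C(4) = 1 + 5 + 3 = 9
  C(5) = 1 + 9 + 5 = 15
  C(6) = 1 + 15 + 9 = 25
  C(7) = 1 + 25 + 15 = 41
  C(8) = 1 + 41 + 25 = 67
  C(9) = 1 + 67 + 41 = 109
  C(10) = 1 + 109 + 67 = 177
  C(11) = 1 + 177 + 109 = 287
  C(12) = 1 + 287 + 177 = 465
  C(13) = 1 + 465 + 287 = 753
  C(14) = 1 + 753 + 465 = 1219
  C(15) = 1 + 1219 + 753 = 1973
  C(16) = 1 + 1973 + 1219 = 3193
  C(17) = 1 + 3193 + 1973 = 5167
  C(18) = 1 + 5167 + 3193 = 8361
  C(19) = 1 + 8361 + 5167 = 13529
Total calls for fib(19) = 13529
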